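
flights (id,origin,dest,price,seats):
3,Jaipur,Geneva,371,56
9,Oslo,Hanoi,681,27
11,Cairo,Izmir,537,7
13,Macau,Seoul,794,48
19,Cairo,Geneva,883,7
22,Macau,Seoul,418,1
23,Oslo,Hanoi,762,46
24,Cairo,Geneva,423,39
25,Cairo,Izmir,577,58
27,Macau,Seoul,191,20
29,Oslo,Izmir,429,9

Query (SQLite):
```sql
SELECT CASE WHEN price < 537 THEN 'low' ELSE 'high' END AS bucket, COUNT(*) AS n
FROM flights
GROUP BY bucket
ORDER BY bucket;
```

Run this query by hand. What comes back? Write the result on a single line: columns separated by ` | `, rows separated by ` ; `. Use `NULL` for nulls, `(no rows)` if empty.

Bucket rows by price < 537 → 'low' else 'high'; count each bucket.

high | 6 ; low | 5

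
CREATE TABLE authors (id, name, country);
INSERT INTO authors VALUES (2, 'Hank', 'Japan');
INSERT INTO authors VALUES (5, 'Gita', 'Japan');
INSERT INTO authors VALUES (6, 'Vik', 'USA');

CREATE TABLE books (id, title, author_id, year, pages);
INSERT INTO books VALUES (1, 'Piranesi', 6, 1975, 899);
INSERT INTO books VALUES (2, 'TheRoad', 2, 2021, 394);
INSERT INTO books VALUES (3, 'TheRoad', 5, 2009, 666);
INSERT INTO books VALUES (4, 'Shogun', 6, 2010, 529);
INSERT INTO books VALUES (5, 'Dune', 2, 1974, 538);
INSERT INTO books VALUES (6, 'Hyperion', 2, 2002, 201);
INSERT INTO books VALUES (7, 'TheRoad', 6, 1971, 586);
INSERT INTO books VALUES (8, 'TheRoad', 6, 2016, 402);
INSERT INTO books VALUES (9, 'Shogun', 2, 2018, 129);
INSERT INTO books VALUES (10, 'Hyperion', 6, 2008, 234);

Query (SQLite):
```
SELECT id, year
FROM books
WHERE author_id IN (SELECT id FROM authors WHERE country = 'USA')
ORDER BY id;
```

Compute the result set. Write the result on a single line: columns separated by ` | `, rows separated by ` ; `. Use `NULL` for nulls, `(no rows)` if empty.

Inner query: authors.id where country = 'USA'.
Outer: keep books rows whose author_id is in that set.
Inner query → {6}

1 | 1975 ; 4 | 2010 ; 7 | 1971 ; 8 | 2016 ; 10 | 2008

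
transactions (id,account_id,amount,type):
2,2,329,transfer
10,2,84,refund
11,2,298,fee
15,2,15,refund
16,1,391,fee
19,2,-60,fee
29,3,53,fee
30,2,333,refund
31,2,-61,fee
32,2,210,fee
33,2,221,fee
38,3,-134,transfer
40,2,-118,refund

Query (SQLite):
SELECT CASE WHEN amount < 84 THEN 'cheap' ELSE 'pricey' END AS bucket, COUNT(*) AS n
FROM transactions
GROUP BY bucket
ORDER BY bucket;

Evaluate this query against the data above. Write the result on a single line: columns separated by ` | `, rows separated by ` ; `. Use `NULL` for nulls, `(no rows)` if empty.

Bucket rows by amount < 84 → 'cheap' else 'pricey'; count each bucket.

cheap | 6 ; pricey | 7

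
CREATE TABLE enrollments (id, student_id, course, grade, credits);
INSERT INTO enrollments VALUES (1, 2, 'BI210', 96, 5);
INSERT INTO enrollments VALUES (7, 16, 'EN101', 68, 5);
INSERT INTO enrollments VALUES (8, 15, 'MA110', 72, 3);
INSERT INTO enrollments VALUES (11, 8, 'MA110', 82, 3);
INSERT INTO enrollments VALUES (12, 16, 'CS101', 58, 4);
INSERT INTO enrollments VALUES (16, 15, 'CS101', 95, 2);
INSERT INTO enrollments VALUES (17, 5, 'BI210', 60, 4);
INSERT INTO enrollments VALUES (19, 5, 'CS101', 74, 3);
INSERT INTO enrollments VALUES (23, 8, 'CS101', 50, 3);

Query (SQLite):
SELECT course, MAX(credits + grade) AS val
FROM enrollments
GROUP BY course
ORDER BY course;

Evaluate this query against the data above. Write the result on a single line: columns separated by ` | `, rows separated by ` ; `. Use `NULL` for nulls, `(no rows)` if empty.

BI210 | 101 ; CS101 | 97 ; EN101 | 73 ; MA110 | 85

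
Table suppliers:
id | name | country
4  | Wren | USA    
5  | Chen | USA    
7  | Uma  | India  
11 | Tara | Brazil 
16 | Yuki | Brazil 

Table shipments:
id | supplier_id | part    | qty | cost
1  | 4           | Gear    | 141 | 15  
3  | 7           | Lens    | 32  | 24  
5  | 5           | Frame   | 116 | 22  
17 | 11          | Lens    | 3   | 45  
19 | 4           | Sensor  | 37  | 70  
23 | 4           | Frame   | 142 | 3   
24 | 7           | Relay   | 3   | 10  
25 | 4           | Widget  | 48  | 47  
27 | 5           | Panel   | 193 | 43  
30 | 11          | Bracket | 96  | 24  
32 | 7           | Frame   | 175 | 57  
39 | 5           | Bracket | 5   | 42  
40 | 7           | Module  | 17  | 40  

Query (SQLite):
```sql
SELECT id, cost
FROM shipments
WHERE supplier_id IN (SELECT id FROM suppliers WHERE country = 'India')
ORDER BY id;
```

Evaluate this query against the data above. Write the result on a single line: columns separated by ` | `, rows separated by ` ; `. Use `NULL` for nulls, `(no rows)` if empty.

3 | 24 ; 24 | 10 ; 32 | 57 ; 40 | 40

Inner query: suppliers.id where country = 'India'.
Outer: keep shipments rows whose supplier_id is in that set.
Inner query → {7}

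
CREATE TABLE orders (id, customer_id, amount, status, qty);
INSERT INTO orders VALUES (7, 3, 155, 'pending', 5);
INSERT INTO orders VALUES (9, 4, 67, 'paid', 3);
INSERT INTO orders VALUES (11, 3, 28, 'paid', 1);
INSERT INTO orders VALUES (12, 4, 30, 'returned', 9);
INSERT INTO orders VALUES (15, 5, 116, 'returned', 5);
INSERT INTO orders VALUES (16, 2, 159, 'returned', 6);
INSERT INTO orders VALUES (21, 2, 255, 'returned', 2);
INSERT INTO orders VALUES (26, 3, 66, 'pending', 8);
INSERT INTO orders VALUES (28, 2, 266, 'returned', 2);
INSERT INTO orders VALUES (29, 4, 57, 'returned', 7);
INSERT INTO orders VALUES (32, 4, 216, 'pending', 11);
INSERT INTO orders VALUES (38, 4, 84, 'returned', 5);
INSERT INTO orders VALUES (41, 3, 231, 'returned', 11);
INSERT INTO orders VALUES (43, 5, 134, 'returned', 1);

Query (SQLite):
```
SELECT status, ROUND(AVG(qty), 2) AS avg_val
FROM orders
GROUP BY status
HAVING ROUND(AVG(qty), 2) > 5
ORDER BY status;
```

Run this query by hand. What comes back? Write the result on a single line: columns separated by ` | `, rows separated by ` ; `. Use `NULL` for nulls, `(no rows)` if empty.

pending | 8 ; returned | 5.33

Partition orders by status; compute ROUND(AVG(qty), 2) within each group.
HAVING: keep groups where ROUND(AVG(qty), 2) > 5.
  paid: ids {9, 11} → ROUND(AVG(qty), 2)=2
  pending: ids {7, 26, 32} → ROUND(AVG(qty), 2)=8
  returned: ids {12, 15, 16, 21, 28, 29, 38, 41, 43} → ROUND(AVG(qty), 2)=5.33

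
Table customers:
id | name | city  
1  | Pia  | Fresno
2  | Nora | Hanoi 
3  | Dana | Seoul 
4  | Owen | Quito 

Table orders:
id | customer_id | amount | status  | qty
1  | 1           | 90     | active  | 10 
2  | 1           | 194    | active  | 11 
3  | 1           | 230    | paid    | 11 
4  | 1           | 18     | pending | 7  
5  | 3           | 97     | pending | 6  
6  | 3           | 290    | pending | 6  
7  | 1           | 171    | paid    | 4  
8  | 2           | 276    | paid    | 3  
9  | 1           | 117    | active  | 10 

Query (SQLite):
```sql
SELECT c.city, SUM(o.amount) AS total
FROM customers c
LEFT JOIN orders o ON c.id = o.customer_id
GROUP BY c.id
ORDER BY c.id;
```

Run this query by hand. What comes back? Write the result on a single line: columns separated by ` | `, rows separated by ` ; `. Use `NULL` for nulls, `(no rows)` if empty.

LEFT JOIN keeps every customers row; unmatched ones get NULL for orders columns.
Group by customers.id and compute SUM(o.amount). SUM over an all-NULL group is NULL.
  1: ids {1, 2, 3, 4, 7, 9} → SUM(o.amount)=820
  2: ids {8} → SUM(o.amount)=276
  3: ids {5, 6} → SUM(o.amount)=387
  4: ids {—} → SUM(o.amount)=NULL

Fresno | 820 ; Hanoi | 276 ; Seoul | 387 ; Quito | NULL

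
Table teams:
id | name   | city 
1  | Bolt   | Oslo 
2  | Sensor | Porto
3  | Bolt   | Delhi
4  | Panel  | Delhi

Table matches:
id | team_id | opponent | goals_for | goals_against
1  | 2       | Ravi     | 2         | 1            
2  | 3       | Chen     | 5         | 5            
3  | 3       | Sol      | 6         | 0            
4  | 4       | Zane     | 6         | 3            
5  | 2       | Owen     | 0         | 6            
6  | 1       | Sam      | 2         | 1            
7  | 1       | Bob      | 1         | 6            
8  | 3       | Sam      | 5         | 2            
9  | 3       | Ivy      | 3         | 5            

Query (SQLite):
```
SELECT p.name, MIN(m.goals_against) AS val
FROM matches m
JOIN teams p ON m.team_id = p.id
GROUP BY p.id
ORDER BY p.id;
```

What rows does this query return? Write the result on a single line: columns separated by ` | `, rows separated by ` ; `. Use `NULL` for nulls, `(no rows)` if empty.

Bolt | 1 ; Sensor | 1 ; Bolt | 0 ; Panel | 3

Join each matches row to its teams via team_id.
Group joined rows by teams.id; compute MIN(m.goals_against) per group.
  1: ids {6, 7} → MIN(m.goals_against)=1
  2: ids {1, 5} → MIN(m.goals_against)=1
  3: ids {2, 3, 8, 9} → MIN(m.goals_against)=0
  4: ids {4} → MIN(m.goals_against)=3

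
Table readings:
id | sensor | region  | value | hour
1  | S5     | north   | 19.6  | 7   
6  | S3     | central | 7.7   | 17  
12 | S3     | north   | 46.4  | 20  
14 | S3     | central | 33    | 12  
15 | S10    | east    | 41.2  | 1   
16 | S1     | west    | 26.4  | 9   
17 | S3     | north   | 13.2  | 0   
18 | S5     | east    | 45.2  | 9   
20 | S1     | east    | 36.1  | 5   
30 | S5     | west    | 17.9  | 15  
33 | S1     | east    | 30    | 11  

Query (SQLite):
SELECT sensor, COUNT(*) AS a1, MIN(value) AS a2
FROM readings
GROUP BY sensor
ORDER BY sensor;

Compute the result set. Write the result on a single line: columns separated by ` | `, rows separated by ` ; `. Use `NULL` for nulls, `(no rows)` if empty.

S1 | 3 | 26.4 ; S10 | 1 | 41.2 ; S3 | 4 | 7.7 ; S5 | 3 | 17.9

Group readings by sensor.
Per group compute: COUNT(*), MIN(value).
  S1: ids {16, 20, 33} → COUNT(*)=3, MIN(value)=26.4
  S10: ids {15} → COUNT(*)=1, MIN(value)=41.2
  S3: ids {6, 12, 14, 17} → COUNT(*)=4, MIN(value)=7.7
  S5: ids {1, 18, 30} → COUNT(*)=3, MIN(value)=17.9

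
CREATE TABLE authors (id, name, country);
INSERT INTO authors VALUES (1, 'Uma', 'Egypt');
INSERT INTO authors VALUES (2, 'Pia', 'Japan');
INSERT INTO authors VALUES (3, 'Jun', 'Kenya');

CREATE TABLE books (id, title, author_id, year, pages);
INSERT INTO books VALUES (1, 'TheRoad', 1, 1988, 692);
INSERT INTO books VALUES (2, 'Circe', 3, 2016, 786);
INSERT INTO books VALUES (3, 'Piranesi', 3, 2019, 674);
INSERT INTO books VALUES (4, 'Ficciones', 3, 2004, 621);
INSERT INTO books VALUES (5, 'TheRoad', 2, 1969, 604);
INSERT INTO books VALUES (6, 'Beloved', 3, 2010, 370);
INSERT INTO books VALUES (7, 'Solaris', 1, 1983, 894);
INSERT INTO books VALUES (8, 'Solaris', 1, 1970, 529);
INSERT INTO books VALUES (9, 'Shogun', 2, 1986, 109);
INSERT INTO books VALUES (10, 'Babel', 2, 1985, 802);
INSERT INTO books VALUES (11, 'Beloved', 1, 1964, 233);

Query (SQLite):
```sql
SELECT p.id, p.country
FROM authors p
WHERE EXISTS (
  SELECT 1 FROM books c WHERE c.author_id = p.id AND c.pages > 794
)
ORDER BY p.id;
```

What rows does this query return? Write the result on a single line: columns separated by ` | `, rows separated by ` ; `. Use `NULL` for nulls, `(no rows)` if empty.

1 | Egypt ; 2 | Japan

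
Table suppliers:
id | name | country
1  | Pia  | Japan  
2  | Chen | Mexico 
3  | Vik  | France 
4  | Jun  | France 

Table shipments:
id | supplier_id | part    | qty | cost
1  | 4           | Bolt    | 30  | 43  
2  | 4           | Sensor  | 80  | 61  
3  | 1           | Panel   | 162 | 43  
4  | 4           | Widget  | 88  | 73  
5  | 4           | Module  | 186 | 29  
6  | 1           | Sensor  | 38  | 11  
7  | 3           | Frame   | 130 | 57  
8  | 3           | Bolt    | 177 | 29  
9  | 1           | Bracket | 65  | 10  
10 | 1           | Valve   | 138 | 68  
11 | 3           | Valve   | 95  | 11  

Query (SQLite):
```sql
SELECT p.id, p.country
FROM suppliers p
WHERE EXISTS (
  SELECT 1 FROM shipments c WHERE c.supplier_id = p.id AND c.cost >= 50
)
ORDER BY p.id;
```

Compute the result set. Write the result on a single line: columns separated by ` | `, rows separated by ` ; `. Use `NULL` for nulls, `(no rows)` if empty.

1 | Japan ; 3 | France ; 4 | France

For each suppliers row, check whether any shipments with matching supplier_id has cost >= 50.
Keep rows where that is true.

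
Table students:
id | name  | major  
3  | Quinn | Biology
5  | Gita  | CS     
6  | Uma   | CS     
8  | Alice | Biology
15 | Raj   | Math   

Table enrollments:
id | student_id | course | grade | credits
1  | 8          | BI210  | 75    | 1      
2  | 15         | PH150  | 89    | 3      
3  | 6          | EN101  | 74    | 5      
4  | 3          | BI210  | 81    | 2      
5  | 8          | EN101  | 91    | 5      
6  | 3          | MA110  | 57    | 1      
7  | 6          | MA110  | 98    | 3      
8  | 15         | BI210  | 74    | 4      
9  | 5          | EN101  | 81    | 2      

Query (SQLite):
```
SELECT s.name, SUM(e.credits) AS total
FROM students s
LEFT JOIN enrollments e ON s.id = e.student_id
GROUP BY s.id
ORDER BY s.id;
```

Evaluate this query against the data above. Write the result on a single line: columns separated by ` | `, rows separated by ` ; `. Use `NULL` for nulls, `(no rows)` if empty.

Quinn | 3 ; Gita | 2 ; Uma | 8 ; Alice | 6 ; Raj | 7

LEFT JOIN keeps every students row; unmatched ones get NULL for enrollments columns.
Group by students.id and compute SUM(e.credits). SUM over an all-NULL group is NULL.
  3: ids {4, 6} → SUM(e.credits)=3
  5: ids {9} → SUM(e.credits)=2
  6: ids {3, 7} → SUM(e.credits)=8
  8: ids {1, 5} → SUM(e.credits)=6
  15: ids {2, 8} → SUM(e.credits)=7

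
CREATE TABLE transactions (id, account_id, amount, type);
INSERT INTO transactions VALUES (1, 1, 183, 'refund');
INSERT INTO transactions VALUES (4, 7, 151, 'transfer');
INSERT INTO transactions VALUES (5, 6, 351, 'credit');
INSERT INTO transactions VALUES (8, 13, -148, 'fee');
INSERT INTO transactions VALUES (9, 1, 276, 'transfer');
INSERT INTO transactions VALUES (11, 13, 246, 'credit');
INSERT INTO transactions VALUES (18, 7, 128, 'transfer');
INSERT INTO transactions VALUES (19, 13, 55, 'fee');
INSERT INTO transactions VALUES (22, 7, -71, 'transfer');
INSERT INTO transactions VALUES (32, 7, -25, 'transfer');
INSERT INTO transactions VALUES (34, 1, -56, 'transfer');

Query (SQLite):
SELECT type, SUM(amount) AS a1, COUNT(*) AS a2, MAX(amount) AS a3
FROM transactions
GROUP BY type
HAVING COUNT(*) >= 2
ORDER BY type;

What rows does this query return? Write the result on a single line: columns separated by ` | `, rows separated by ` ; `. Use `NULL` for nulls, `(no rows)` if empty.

Group transactions by type.
Per group compute: SUM(amount), COUNT(*), MAX(amount).
HAVING: drop groups with fewer than 2 rows.
  credit: ids {5, 11} → SUM(amount)=597, COUNT(*)=2, MAX(amount)=351
  fee: ids {8, 19} → SUM(amount)=-93, COUNT(*)=2, MAX(amount)=55
  refund: ids {1} → SUM(amount)=183, COUNT(*)=1, MAX(amount)=183
  transfer: ids {4, 9, 18, 22, 32, 34} → SUM(amount)=403, COUNT(*)=6, MAX(amount)=276

credit | 597 | 2 | 351 ; fee | -93 | 2 | 55 ; transfer | 403 | 6 | 276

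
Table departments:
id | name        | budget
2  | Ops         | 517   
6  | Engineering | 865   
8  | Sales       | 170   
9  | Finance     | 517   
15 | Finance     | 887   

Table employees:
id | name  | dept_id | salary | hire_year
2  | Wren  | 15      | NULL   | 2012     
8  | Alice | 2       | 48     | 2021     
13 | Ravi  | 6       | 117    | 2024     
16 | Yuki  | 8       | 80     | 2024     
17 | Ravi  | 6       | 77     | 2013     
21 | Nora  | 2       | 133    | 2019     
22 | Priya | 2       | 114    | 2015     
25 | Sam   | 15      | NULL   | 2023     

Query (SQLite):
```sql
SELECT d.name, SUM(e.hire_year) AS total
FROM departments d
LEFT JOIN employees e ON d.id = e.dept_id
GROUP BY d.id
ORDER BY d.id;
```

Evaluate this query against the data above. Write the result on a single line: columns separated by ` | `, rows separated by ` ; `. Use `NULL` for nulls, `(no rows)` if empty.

Ops | 6055 ; Engineering | 4037 ; Sales | 2024 ; Finance | NULL ; Finance | 4035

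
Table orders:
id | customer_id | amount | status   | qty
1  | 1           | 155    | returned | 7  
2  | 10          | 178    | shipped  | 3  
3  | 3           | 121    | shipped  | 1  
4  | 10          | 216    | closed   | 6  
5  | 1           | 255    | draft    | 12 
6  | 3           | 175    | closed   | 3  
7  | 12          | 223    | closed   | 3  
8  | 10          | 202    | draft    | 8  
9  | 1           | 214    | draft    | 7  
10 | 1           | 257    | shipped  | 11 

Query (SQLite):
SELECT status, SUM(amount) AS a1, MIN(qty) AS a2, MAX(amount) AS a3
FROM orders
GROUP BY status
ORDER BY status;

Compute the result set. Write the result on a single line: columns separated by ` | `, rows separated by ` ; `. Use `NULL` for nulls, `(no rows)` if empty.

Group orders by status.
Per group compute: SUM(amount), MIN(qty), MAX(amount).
  closed: ids {4, 6, 7} → SUM(amount)=614, MIN(qty)=3, MAX(amount)=223
  draft: ids {5, 8, 9} → SUM(amount)=671, MIN(qty)=7, MAX(amount)=255
  returned: ids {1} → SUM(amount)=155, MIN(qty)=7, MAX(amount)=155
  shipped: ids {2, 3, 10} → SUM(amount)=556, MIN(qty)=1, MAX(amount)=257

closed | 614 | 3 | 223 ; draft | 671 | 7 | 255 ; returned | 155 | 7 | 155 ; shipped | 556 | 1 | 257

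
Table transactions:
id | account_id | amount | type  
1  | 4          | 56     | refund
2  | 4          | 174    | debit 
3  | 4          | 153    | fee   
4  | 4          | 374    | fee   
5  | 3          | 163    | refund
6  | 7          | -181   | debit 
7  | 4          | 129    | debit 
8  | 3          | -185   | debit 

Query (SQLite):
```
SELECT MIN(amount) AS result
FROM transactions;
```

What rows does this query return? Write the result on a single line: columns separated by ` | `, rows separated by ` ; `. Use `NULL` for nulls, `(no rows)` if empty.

-185

All amount values: [56, 174, 153, 374, 163, -181, 129, -185].
MIN of non-NULL values = -185.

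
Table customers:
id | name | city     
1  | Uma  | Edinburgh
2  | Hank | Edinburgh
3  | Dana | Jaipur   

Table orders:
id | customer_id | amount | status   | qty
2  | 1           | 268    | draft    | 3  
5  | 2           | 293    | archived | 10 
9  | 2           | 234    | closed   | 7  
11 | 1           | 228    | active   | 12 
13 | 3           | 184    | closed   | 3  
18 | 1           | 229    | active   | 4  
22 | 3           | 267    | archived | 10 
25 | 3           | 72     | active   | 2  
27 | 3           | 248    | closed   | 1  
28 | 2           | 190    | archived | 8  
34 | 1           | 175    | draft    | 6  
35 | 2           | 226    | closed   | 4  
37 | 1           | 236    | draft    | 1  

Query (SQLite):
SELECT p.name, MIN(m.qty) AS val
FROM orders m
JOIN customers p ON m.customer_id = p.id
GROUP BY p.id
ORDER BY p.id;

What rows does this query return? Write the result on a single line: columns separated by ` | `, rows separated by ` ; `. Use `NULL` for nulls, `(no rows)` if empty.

Join each orders row to its customers via customer_id.
Group joined rows by customers.id; compute MIN(m.qty) per group.
  1: ids {2, 11, 18, 34, 37} → MIN(m.qty)=1
  2: ids {5, 9, 28, 35} → MIN(m.qty)=4
  3: ids {13, 22, 25, 27} → MIN(m.qty)=1

Uma | 1 ; Hank | 4 ; Dana | 1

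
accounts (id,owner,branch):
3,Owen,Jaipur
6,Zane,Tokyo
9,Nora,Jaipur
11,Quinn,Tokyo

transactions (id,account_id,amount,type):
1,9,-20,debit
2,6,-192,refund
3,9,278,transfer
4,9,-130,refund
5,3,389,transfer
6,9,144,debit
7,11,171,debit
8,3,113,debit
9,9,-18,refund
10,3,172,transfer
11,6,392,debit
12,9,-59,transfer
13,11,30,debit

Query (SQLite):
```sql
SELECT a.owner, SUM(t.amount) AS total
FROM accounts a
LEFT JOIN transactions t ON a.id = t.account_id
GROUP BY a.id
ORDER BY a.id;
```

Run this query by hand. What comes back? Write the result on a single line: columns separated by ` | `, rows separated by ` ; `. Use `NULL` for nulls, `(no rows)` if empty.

LEFT JOIN keeps every accounts row; unmatched ones get NULL for transactions columns.
Group by accounts.id and compute SUM(t.amount). SUM over an all-NULL group is NULL.
  3: ids {5, 8, 10} → SUM(t.amount)=674
  6: ids {2, 11} → SUM(t.amount)=200
  9: ids {1, 3, 4, 6, 9, 12} → SUM(t.amount)=195
  11: ids {7, 13} → SUM(t.amount)=201

Owen | 674 ; Zane | 200 ; Nora | 195 ; Quinn | 201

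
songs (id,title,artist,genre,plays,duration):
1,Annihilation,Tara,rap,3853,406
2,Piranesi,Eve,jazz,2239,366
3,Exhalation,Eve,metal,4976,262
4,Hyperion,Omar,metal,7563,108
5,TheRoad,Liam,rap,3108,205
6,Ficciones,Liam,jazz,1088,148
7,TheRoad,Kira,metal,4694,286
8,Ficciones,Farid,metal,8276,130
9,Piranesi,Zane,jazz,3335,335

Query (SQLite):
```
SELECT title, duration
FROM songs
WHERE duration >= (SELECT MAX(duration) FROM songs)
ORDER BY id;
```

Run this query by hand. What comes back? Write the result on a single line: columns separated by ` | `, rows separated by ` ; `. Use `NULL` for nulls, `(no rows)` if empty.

Annihilation | 406

Scalar subquery: MAX(duration) over all songs rows = 406.
Keep rows where duration >= that value.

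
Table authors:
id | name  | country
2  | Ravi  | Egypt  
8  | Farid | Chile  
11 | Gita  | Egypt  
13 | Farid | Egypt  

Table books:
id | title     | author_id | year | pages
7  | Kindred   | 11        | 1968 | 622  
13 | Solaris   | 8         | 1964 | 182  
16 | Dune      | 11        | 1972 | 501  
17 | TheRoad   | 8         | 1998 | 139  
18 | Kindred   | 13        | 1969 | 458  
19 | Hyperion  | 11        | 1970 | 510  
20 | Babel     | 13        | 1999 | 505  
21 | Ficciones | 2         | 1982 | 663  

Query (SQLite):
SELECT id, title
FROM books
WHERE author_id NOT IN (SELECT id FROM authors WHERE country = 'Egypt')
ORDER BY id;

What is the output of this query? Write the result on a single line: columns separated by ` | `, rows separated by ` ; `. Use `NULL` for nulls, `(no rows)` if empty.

Inner query: authors.id where country = 'Egypt'.
Outer: keep books rows whose author_id is not in that set.
Inner query → {2, 11, 13}

13 | Solaris ; 17 | TheRoad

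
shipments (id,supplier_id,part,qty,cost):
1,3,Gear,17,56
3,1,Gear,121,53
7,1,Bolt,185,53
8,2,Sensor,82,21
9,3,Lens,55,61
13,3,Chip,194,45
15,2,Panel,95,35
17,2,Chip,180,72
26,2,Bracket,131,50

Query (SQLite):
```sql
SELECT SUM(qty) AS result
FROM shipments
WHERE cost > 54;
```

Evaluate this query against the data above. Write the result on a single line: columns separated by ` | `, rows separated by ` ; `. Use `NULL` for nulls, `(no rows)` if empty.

252

Rows where cost > 54 → qty values: [17, 55, 180].
SUM of non-NULL values = 252.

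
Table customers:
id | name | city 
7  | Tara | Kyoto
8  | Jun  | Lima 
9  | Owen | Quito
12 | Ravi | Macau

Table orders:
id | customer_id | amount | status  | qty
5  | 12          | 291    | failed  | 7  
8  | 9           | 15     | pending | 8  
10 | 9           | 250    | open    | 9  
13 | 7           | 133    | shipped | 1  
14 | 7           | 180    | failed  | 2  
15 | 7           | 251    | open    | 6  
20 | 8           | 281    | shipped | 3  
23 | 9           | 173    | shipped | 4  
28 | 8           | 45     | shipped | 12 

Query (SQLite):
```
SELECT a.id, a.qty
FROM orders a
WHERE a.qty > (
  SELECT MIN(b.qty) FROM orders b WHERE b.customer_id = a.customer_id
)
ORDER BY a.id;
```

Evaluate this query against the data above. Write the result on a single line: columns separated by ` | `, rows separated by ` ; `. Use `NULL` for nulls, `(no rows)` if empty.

For each orders row a, compute MIN(qty) over rows sharing a.customer_id.
Keep row a if a.qty > that per-group MIN.
  customer_id=7: MIN(qty) = 1
  customer_id=8: MIN(qty) = 3
  customer_id=9: MIN(qty) = 4
  customer_id=12: MIN(qty) = 7

8 | 8 ; 10 | 9 ; 14 | 2 ; 15 | 6 ; 28 | 12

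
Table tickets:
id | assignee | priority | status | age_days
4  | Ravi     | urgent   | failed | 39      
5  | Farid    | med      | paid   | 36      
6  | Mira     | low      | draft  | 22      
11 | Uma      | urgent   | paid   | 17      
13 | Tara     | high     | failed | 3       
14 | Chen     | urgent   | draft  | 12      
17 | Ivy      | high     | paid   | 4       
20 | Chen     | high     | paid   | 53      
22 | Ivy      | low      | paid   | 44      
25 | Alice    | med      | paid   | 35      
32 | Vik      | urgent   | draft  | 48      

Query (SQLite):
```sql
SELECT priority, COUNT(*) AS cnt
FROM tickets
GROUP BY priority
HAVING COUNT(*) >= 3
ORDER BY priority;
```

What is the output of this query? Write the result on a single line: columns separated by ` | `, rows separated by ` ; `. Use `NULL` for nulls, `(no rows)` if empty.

Partition tickets by priority; compute COUNT(*) within each group.
HAVING: keep groups with count ≥ 3.
  high: ids {13, 17, 20} → COUNT(*)=3
  low: ids {6, 22} → COUNT(*)=2
  med: ids {5, 25} → COUNT(*)=2
  urgent: ids {4, 11, 14, 32} → COUNT(*)=4

high | 3 ; urgent | 4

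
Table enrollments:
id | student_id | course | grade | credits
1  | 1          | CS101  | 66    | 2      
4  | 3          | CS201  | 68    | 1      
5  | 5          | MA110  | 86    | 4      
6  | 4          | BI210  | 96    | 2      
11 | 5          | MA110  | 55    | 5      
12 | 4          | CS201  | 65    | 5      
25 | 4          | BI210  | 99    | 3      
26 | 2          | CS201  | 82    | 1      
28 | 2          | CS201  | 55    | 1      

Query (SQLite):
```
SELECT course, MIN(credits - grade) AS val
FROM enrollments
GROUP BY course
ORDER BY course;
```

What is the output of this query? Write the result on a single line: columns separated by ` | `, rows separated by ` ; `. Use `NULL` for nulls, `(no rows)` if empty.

For each row compute credits - grade.
Group by course; take MIN of the expression per group.
  BI210: ids {6, 25} → MIN(credits - grade)=-96
  CS101: ids {1} → MIN(credits - grade)=-64
  CS201: ids {4, 12, 26, 28} → MIN(credits - grade)=-81
  MA110: ids {5, 11} → MIN(credits - grade)=-82

BI210 | -96 ; CS101 | -64 ; CS201 | -81 ; MA110 | -82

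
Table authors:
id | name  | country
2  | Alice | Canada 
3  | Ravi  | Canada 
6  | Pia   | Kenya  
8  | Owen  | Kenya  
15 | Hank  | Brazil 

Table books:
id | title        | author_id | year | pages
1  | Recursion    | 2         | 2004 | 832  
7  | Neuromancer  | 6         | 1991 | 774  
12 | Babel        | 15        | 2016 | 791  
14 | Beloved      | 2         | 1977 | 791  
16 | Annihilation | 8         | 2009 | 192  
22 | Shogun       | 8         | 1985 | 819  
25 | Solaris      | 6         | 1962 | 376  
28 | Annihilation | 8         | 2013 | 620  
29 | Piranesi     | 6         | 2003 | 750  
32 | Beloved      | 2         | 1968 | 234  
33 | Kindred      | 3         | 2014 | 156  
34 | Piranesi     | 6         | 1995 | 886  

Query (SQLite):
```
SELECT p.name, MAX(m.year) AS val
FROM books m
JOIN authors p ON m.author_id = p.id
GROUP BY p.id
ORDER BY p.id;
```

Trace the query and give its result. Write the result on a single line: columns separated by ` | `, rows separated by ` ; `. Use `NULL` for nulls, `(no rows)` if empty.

Join each books row to its authors via author_id.
Group joined rows by authors.id; compute MAX(m.year) per group.
  2: ids {1, 14, 32} → MAX(m.year)=2004
  3: ids {33} → MAX(m.year)=2014
  6: ids {7, 25, 29, 34} → MAX(m.year)=2003
  8: ids {16, 22, 28} → MAX(m.year)=2013
  15: ids {12} → MAX(m.year)=2016

Alice | 2004 ; Ravi | 2014 ; Pia | 2003 ; Owen | 2013 ; Hank | 2016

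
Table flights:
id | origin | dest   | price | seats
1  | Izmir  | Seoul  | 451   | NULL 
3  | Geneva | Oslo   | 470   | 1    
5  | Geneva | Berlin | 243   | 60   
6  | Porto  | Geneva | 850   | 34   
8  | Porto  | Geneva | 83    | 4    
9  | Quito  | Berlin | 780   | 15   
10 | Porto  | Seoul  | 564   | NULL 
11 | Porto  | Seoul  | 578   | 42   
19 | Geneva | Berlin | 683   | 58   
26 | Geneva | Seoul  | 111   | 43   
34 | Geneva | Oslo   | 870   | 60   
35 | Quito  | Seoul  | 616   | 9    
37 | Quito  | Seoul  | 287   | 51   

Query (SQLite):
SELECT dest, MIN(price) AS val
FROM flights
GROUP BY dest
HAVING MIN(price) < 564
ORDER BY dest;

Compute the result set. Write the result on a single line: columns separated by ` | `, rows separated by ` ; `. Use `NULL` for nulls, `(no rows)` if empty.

Berlin | 243 ; Geneva | 83 ; Oslo | 470 ; Seoul | 111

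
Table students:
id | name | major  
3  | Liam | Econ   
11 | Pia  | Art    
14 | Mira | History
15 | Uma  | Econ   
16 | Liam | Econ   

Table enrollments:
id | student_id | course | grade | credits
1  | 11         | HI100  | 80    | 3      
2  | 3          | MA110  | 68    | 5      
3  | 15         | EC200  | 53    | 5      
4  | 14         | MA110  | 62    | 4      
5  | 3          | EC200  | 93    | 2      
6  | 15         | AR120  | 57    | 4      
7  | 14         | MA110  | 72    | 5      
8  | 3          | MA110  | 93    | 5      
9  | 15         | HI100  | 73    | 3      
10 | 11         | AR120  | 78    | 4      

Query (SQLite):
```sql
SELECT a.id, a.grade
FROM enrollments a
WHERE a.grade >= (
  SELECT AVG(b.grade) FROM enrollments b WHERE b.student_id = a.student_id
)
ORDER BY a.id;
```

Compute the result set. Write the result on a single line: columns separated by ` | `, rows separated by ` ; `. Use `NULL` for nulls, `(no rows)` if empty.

For each enrollments row a, compute AVG(grade) over rows sharing a.student_id.
Keep row a if a.grade >= that per-group AVG.
  student_id=3: AVG(grade) = 84.666667
  student_id=11: AVG(grade) = 79.0
  student_id=14: AVG(grade) = 67.0
  student_id=15: AVG(grade) = 61.0

1 | 80 ; 5 | 93 ; 7 | 72 ; 8 | 93 ; 9 | 73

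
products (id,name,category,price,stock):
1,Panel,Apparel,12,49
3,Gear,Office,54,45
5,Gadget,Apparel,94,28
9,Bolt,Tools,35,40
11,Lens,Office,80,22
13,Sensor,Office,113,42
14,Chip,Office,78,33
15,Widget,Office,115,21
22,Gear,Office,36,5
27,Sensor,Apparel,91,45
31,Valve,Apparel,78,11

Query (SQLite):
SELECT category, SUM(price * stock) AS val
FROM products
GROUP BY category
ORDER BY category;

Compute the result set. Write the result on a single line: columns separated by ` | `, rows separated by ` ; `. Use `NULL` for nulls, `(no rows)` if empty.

For each row compute price * stock.
Group by category; take SUM of the expression per group.
  Apparel: ids {1, 5, 27, 31} → SUM(price * stock)=8173
  Office: ids {3, 11, 13, 14, 15, 22} → SUM(price * stock)=14105
  Tools: ids {9} → SUM(price * stock)=1400

Apparel | 8173 ; Office | 14105 ; Tools | 1400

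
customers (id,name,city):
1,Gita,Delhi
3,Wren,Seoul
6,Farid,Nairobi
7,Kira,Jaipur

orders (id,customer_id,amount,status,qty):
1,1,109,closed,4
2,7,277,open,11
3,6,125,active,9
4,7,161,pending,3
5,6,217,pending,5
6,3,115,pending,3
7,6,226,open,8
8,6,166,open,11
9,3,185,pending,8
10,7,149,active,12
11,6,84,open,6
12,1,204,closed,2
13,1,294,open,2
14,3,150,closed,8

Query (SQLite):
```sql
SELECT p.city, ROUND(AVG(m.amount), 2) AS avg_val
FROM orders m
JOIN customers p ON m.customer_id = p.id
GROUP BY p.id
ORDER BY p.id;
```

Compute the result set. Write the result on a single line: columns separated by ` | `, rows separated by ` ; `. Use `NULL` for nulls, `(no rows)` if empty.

Join each orders row to its customers via customer_id.
Group joined rows by customers.id; compute ROUND(AVG(m.amount), 2) per group.
  1: ids {1, 12, 13} → ROUND(AVG(m.amount), 2)=202.33
  3: ids {6, 9, 14} → ROUND(AVG(m.amount), 2)=150
  6: ids {3, 5, 7, 8, 11} → ROUND(AVG(m.amount), 2)=163.6
  7: ids {2, 4, 10} → ROUND(AVG(m.amount), 2)=195.67

Delhi | 202.33 ; Seoul | 150 ; Nairobi | 163.6 ; Jaipur | 195.67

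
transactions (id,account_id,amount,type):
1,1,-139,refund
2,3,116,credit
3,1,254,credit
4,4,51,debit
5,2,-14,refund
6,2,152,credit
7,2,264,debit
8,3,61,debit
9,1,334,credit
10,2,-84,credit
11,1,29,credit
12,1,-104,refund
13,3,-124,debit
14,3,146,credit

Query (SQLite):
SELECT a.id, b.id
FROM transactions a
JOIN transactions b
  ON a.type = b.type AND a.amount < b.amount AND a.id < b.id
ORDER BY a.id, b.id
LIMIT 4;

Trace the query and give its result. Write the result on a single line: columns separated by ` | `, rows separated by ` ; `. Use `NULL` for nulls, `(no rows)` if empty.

1 | 5 ; 1 | 12 ; 2 | 3 ; 2 | 6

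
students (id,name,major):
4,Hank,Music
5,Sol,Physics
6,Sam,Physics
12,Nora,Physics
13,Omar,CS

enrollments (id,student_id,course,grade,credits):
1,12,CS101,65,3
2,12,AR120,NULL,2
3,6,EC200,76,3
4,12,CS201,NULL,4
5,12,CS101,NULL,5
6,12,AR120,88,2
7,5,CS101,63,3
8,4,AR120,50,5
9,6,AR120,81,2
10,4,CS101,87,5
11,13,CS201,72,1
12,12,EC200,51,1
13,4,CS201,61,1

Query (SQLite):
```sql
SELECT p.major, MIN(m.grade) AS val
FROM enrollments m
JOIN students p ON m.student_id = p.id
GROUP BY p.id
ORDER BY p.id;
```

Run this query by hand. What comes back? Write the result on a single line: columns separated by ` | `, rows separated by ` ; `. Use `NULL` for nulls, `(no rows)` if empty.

Music | 50 ; Physics | 63 ; Physics | 76 ; Physics | 51 ; CS | 72

Join each enrollments row to its students via student_id.
Group joined rows by students.id; compute MIN(m.grade) per group.
  4: ids {8, 10, 13} → MIN(m.grade)=50
  5: ids {7} → MIN(m.grade)=63
  6: ids {3, 9} → MIN(m.grade)=76
  12: ids {1, 2, 4, 5, 6, 12} → MIN(m.grade)=51
  13: ids {11} → MIN(m.grade)=72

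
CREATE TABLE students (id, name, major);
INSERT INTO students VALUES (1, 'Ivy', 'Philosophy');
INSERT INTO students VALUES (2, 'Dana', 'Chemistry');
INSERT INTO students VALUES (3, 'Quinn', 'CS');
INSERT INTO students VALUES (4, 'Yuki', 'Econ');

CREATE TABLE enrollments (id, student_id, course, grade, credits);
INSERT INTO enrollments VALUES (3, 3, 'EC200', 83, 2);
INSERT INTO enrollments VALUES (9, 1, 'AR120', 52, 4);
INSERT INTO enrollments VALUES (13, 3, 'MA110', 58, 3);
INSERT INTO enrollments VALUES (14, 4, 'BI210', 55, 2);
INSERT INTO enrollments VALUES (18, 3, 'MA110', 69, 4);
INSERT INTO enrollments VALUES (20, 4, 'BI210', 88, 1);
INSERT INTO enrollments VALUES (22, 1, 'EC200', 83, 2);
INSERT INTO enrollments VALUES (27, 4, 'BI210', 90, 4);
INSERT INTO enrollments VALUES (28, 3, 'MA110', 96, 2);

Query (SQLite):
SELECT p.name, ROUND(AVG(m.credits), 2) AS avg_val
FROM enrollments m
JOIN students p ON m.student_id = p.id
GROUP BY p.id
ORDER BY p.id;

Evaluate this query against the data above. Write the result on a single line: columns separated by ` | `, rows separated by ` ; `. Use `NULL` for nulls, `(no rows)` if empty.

Ivy | 3 ; Quinn | 2.75 ; Yuki | 2.33

Join each enrollments row to its students via student_id.
Group joined rows by students.id; compute ROUND(AVG(m.credits), 2) per group.
  1: ids {9, 22} → ROUND(AVG(m.credits), 2)=3
  3: ids {3, 13, 18, 28} → ROUND(AVG(m.credits), 2)=2.75
  4: ids {14, 20, 27} → ROUND(AVG(m.credits), 2)=2.33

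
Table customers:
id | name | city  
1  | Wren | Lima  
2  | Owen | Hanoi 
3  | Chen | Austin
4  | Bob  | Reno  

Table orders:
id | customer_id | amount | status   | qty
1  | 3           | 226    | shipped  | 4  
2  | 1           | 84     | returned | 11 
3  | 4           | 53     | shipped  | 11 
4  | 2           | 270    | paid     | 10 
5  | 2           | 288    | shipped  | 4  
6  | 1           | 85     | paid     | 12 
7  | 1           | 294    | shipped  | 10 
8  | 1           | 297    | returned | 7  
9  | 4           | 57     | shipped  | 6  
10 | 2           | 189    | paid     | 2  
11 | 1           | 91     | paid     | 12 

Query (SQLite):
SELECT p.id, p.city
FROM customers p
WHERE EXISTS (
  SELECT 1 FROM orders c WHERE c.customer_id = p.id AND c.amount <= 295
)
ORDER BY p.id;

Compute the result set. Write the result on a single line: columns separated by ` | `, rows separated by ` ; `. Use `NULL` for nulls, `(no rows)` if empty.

For each customers row, check whether any orders with matching customer_id has amount <= 295.
Keep rows where that is true.

1 | Lima ; 2 | Hanoi ; 3 | Austin ; 4 | Reno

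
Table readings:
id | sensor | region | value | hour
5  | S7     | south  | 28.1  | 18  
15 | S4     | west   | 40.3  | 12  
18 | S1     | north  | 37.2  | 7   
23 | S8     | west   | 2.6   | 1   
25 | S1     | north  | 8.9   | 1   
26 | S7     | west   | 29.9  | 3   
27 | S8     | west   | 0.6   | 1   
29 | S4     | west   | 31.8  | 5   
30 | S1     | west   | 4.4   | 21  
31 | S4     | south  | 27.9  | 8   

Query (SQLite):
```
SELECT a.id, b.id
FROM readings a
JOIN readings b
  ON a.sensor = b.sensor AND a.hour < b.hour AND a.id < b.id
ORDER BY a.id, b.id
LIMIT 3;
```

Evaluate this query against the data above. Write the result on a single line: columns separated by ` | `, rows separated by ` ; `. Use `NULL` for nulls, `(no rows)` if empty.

18 | 30 ; 25 | 30 ; 29 | 31

Pairs (a,b) with same sensor, a.hour < b.hour, a.id < b.id.
sensor groups: S1:{18,25,30} S4:{15,29,31} S7:{5,26} S8:{23,27}
Ordered by (a.id, b.id); first 3.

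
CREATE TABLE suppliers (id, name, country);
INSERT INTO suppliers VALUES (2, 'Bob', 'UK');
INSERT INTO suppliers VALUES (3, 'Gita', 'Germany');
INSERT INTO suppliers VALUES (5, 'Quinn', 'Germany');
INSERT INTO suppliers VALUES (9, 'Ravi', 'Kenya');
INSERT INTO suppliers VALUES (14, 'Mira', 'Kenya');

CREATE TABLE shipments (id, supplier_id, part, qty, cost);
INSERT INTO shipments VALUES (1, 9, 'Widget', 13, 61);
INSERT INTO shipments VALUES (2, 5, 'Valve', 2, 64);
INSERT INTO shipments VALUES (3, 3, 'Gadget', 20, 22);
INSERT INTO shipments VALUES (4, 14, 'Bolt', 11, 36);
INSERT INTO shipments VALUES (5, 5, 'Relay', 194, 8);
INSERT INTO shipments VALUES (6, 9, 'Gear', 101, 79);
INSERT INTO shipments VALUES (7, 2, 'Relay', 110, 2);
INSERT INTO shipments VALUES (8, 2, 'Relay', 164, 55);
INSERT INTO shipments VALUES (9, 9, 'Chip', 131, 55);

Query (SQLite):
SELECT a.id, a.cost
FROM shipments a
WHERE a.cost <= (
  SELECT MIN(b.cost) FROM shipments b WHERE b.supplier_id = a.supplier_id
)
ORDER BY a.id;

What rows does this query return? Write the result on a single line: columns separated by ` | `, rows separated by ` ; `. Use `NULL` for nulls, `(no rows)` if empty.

3 | 22 ; 4 | 36 ; 5 | 8 ; 7 | 2 ; 9 | 55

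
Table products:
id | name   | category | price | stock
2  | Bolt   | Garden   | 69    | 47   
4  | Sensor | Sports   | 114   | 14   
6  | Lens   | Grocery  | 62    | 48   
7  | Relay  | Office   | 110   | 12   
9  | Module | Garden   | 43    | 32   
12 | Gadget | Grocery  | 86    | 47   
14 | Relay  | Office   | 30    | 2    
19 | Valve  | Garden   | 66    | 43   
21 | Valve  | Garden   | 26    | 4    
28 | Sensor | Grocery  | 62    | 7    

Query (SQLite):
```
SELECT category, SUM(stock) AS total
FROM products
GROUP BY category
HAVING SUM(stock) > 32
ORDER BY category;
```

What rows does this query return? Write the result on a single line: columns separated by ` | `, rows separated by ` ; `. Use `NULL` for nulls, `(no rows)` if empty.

Partition products by category; compute SUM(stock) within each group.
HAVING: keep groups where SUM(stock) > 32.
  Garden: ids {2, 9, 19, 21} → SUM(stock)=126
  Grocery: ids {6, 12, 28} → SUM(stock)=102
  Office: ids {7, 14} → SUM(stock)=14
  Sports: ids {4} → SUM(stock)=14

Garden | 126 ; Grocery | 102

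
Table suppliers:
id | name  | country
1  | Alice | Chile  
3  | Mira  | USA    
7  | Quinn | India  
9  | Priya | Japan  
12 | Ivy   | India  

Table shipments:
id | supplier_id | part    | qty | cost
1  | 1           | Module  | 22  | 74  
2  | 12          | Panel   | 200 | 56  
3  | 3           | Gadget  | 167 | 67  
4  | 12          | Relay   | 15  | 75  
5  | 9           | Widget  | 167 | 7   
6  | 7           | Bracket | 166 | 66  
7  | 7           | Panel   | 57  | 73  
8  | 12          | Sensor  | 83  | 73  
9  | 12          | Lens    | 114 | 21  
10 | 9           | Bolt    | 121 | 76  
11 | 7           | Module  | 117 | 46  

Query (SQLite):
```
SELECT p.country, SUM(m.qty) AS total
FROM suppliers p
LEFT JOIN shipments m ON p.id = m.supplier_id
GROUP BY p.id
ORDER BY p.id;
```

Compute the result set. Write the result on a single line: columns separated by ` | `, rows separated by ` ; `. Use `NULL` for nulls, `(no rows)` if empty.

LEFT JOIN keeps every suppliers row; unmatched ones get NULL for shipments columns.
Group by suppliers.id and compute SUM(m.qty). SUM over an all-NULL group is NULL.
  1: ids {1} → SUM(m.qty)=22
  3: ids {3} → SUM(m.qty)=167
  7: ids {6, 7, 11} → SUM(m.qty)=340
  9: ids {5, 10} → SUM(m.qty)=288
  12: ids {2, 4, 8, 9} → SUM(m.qty)=412

Chile | 22 ; USA | 167 ; India | 340 ; Japan | 288 ; India | 412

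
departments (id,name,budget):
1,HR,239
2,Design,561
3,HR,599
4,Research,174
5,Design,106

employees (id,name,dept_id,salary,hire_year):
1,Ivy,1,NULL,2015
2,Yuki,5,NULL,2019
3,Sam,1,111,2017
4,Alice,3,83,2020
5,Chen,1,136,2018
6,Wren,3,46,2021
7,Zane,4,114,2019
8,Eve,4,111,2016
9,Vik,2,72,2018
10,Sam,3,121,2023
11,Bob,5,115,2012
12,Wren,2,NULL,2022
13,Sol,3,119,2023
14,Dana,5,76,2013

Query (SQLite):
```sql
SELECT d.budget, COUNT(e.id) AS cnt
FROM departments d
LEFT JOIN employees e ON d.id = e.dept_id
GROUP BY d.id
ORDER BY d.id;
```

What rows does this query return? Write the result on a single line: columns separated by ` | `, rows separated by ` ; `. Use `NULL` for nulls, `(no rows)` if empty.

239 | 3 ; 561 | 2 ; 599 | 4 ; 174 | 2 ; 106 | 3

LEFT JOIN keeps every departments row; unmatched ones get NULL for employees columns.
Group by departments.id and compute COUNT(e.id). COUNT(col) of an all-NULL group is 0.
  1: ids {1, 3, 5} → COUNT(e.id)=3
  2: ids {9, 12} → COUNT(e.id)=2
  3: ids {4, 6, 10, 13} → COUNT(e.id)=4
  4: ids {7, 8} → COUNT(e.id)=2
  5: ids {2, 11, 14} → COUNT(e.id)=3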